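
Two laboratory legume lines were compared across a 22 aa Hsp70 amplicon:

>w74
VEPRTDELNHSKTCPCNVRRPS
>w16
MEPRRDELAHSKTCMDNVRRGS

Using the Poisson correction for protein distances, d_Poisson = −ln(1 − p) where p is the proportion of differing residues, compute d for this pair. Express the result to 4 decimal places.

Differing sites — 1:V/M; 5:T/R; 9:N/A; 15:P/M; 16:C/D; 21:P/G.
p = 6/22 = 0.272727.
d = −ln(1 − 0.272727) = −ln(0.727273) = 0.3185.

0.3185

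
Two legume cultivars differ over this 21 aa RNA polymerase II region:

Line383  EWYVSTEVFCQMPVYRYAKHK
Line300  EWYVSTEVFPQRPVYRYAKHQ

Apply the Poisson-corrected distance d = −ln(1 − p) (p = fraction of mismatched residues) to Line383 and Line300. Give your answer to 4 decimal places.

0.1542

Mismatches occur at site 10 (C→P), site 12 (M→R), site 21 (K→Q).
p = 3/21 = 0.142857.
d = −ln(1 − 0.142857) = −ln(0.857143) = 0.1542.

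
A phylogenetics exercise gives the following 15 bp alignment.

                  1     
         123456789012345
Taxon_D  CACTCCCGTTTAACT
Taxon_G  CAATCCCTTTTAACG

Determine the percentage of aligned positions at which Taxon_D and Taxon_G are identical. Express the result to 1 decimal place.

Mismatches occur at site 3 (C→A), site 8 (G→T), site 15 (T→G).
12 of the 15 sites match, so the percent identity is 12/15 × 100 = 80.0%.

80.0%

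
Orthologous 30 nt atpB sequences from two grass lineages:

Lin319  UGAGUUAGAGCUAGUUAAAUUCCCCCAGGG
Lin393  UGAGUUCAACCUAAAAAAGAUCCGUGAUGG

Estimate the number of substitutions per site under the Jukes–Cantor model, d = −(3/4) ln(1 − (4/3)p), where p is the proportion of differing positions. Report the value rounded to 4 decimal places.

Mismatches occur at site 7 (A/C), site 8 (G/A), site 10 (G/C), site 14 (G/A), site 15 (U/A), site 16 (U/A), site 19 (A/G), site 20 (U/A), site 24 (C/G), site 25 (C/U), site 26 (C/G), site 28 (G/U).
p = 12/30 = 0.400000.
d = −0.75 · ln(1 − (4/3)·0.400000) = −0.75 · ln(0.466667) = −0.75 · (-0.762139) = 0.5716.

0.5716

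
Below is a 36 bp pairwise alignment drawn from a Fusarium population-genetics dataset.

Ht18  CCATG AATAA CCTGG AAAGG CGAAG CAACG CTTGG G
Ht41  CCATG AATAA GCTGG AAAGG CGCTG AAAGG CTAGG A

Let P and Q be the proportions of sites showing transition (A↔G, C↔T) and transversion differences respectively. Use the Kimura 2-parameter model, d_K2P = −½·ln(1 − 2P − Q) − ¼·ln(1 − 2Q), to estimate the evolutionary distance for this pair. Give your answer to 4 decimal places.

Differing sites — 11:C/G (Tv); 23:A/C (Tv); 24:A/T (Tv); 26:C/A (Tv); 29:C/G (Tv); 33:T/A (Tv); 36:G/A (Ti).
Of the 7 differences, 1 transition and 6 transversions over 36 sites: P = 1/36 = 0.027778, Q = 6/36 = 0.166667.
d = −0.5·ln(0.777777) − 0.25·ln(0.666666) = −0.5·(-0.251315) − 0.25·(-0.405466) = 0.2270.

0.2270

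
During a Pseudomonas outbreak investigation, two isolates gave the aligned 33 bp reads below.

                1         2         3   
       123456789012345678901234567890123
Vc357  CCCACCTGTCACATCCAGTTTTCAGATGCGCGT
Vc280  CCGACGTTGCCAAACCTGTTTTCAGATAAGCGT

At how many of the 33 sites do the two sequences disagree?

10

The sequences differ at positions 3 (C/G), 6 (C/G), 8 (G/T), 9 (T/G), 11 (A/C), 12 (C/A), 14 (T/A), 17 (A/T), 28 (G/A), 29 (C/A).
That gives 10 mismatches out of 33 aligned sites, so the Hamming distance is 10.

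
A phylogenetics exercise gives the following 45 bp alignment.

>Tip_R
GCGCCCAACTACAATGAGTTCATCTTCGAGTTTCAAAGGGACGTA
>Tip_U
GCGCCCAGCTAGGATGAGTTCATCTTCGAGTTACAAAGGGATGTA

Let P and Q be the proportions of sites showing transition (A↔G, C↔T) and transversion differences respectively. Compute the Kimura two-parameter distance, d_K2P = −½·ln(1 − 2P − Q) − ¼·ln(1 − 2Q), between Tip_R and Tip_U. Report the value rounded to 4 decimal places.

0.1211

Mismatches occur at site 8 (A→G, transition), site 12 (C→G, transversion), site 13 (A→G, transition), site 33 (T→A, transversion), site 42 (C→T, transition).
Of the 5 differences, 3 transitions and 2 transversions over 45 sites: P = 3/45 = 0.066667, Q = 2/45 = 0.044444.
d = −0.5·ln(0.822222) − 0.25·ln(0.911112) = −0.5·(-0.195745) − 0.25·(-0.093089) = 0.1211.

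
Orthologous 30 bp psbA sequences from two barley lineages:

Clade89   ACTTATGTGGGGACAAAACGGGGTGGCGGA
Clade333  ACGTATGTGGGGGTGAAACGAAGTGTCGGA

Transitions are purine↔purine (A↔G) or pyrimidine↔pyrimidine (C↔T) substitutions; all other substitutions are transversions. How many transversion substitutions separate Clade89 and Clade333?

2

Differing sites — 3:T/G (Tv); 13:A/G (Ti); 14:C/T (Ti); 15:A/G (Ti); 21:G/A (Ti); 22:G/A (Ti); 26:G/T (Tv).
Of the 7 differences, 5 transitions and 2 transversions, so the answer is 2.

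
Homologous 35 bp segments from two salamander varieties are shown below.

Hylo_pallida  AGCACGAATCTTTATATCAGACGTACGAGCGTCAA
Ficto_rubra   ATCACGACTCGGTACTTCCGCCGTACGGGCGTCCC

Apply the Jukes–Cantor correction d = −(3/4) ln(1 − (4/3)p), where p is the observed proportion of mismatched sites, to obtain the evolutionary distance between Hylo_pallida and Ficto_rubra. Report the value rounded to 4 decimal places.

The sequences differ at positions 2 (G/T), 8 (A/C), 11 (T/G), 12 (T/G), 15 (T/C), 16 (A/T), 19 (A/C), 21 (A/C), 28 (A/G), 34 (A/C), 35 (A/C).
p = 11/35 = 0.314286.
d = −0.75 · ln(1 − (4/3)·0.314286) = −0.75 · ln(0.580952) = −0.75 · (-0.543087) = 0.4073.

0.4073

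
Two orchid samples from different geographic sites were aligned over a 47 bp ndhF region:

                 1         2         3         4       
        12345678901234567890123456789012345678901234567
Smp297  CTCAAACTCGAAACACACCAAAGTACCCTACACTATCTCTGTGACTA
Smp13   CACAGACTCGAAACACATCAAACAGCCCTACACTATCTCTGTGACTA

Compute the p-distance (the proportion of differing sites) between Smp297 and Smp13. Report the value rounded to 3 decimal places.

Mismatches occur at site 2 (T↔A), site 5 (A↔G), site 18 (C↔T), site 23 (G↔C), site 24 (T↔A), site 25 (A↔G).
There are 6 differences over 47 sites, so p = 6/47 = 0.128.

0.128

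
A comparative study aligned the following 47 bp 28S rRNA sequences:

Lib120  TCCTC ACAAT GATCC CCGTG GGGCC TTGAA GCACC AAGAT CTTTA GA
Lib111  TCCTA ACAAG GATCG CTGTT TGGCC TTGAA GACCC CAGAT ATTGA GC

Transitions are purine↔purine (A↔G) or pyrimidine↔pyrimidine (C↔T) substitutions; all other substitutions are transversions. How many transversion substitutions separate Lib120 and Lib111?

11

Differing sites — 5:C/A (Tv); 10:T/G (Tv); 15:C/G (Tv); 17:C/T (Ti); 20:G/T (Tv); 21:G/T (Tv); 32:C/A (Tv); 33:A/C (Tv); 36:A/C (Tv); 41:C/A (Tv); 44:T/G (Tv); 47:A/C (Tv).
Of the 12 differences, 1 transition and 11 transversions, so the answer is 11.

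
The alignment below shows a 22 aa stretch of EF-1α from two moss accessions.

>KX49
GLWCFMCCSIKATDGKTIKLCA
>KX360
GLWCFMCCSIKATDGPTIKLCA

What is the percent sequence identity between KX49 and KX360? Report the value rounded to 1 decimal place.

Differing sites — 16:K/P.
21 of the 22 sites match, so the percent identity is 21/22 × 100 = 95.5%.

95.5%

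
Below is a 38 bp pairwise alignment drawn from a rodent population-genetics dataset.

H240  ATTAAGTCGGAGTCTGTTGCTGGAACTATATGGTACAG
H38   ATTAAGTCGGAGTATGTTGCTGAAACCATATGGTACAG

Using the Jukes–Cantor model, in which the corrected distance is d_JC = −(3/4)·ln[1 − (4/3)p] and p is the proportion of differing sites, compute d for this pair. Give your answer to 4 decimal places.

0.0834

Differing sites — 14:C/A; 23:G/A; 27:T/C.
p = 3/38 = 0.078947.
d = −0.75 · ln(1 − (4/3)·0.078947) = −0.75 · ln(0.894737) = −0.75 · (-0.111225) = 0.0834.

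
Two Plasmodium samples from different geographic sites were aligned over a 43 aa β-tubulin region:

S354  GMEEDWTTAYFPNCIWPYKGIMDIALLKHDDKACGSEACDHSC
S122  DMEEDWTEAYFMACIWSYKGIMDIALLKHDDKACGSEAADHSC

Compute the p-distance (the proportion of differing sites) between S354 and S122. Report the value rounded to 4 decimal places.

Mismatches occur at site 1 (G/D), site 8 (T/E), site 12 (P/M), site 13 (N/A), site 17 (P/S), site 39 (C/A).
There are 6 differences over 43 sites, so p = 6/43 = 0.1395.

0.1395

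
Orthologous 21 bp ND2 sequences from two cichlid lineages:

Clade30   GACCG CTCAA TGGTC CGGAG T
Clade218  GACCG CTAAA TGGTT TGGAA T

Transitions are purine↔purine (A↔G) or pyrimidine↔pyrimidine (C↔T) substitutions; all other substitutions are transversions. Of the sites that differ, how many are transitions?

3

The sequences differ at positions 8 (C/A, transversion), 15 (C/T, transition), 16 (C/T, transition), 20 (G/A, transition).
Of the 4 differences, 3 transitions and 1 transversion, so the answer is 3.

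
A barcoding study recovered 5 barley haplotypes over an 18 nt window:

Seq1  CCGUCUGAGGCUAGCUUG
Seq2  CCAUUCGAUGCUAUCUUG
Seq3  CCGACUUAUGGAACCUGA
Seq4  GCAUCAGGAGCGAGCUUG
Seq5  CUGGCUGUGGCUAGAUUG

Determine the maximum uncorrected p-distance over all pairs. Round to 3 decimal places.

0.667

Pairwise Hamming distances:
  Seq1 vs Seq2: 5
  Seq1 vs Seq3: 8
  Seq1 vs Seq4: 6
  Seq1 vs Seq5: 4
  Seq2 vs Seq3: 10
  Seq2 vs Seq4: 7
  Seq2 vs Seq5: 9
  Seq3 vs Seq4: 12
  Seq3 vs Seq5: 11
  Seq4 vs Seq5: 9
The largest is 12 mismatches, between Seq3 and Seq4; p = 12/18 = 0.667.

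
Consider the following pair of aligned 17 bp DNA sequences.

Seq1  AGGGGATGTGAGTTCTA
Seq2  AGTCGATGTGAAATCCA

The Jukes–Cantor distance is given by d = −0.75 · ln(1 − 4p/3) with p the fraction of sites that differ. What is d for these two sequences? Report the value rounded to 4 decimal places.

Differing sites — 3:G/T; 4:G/C; 12:G/A; 13:T/A; 16:T/C.
p = 5/17 = 0.294118.
d = −0.75 · ln(1 − (4/3)·0.294118) = −0.75 · ln(0.607843) = −0.75 · (-0.497839) = 0.3734.

0.3734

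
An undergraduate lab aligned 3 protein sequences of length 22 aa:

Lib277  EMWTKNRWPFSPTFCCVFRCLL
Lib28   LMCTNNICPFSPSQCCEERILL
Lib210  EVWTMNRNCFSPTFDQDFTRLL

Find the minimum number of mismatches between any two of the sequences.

9

Pairwise Hamming distances:
  Lib277 vs Lib28: 10
  Lib277 vs Lib210: 9
  Lib28 vs Lib210: 15
The smallest is 9, between Lib277 and Lib210.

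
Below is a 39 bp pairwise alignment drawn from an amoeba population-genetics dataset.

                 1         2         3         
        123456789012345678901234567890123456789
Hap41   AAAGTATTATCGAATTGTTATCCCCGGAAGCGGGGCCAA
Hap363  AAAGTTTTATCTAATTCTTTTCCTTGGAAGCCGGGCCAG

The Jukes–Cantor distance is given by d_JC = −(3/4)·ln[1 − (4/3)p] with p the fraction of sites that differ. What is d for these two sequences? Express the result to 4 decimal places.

The sequences differ at positions 6 (A/T), 12 (G/T), 17 (G/C), 20 (A/T), 24 (C/T), 25 (C/T), 32 (G/C), 39 (A/G).
p = 8/39 = 0.205128.
d = −0.75 · ln(1 − (4/3)·0.205128) = −0.75 · ln(0.726496) = −0.75 · (-0.319522) = 0.2396.

0.2396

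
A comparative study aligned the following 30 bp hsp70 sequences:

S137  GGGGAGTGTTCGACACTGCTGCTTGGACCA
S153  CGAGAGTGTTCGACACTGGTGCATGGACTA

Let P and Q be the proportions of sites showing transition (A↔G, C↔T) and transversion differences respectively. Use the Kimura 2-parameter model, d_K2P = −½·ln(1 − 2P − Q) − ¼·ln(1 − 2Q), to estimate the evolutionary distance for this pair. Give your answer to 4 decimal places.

The sequences differ at positions 1 (G/C, transversion), 3 (G/A, transition), 19 (C/G, transversion), 23 (T/A, transversion), 29 (C/T, transition).
Of the 5 differences, 2 transitions and 3 transversions over 30 sites: P = 2/30 = 0.066667, Q = 3/30 = 0.100000.
d = −0.5·ln(0.766666) − 0.25·ln(0.800000) = −0.5·(-0.265704) − 0.25·(-0.223144) = 0.1886.

0.1886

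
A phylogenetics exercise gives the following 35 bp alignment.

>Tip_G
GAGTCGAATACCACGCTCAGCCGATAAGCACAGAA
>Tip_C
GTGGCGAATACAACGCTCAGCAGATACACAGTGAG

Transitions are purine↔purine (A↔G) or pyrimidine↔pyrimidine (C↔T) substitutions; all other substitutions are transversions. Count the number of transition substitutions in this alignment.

Mismatches occur at site 2 (A/T, transversion), site 4 (T/G, transversion), site 12 (C/A, transversion), site 22 (C/A, transversion), site 27 (A/C, transversion), site 28 (G/A, transition), site 31 (C/G, transversion), site 32 (A/T, transversion), site 35 (A/G, transition).
Of the 9 differences, 2 transitions and 7 transversions, so the answer is 2.

2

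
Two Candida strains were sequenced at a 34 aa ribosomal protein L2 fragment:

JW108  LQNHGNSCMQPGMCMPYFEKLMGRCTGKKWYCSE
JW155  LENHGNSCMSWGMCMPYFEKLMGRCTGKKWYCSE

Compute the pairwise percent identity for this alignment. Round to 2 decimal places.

Mismatches occur at site 2 (Q/E), site 10 (Q/S), site 11 (P/W).
31 of the 34 sites match, so the percent identity is 31/34 × 100 = 91.18%.

91.18%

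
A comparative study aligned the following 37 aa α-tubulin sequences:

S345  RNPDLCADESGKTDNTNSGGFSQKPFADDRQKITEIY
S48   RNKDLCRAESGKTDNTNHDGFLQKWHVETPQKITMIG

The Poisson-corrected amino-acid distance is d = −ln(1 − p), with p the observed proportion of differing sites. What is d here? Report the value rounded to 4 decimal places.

0.4754

The sequences differ at positions 3 (P/K), 7 (A/R), 8 (D/A), 18 (S/H), 19 (G/D), 22 (S/L), 25 (P/W), 26 (F/H), 27 (A/V), 28 (D/E), 29 (D/T), 30 (R/P), 35 (E/M), 37 (Y/G).
p = 14/37 = 0.378378.
d = −ln(1 − 0.378378) = −ln(0.621622) = 0.4754.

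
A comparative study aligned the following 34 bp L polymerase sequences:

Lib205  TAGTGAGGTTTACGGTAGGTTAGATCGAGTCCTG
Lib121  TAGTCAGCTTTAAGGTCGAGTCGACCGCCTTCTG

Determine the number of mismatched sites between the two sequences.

11

Differing sites — 5:G/C; 8:G/C; 13:C/A; 17:A/C; 19:G/A; 20:T/G; 22:A/C; 25:T/C; 28:A/C; 29:G/C; 31:C/T.
That gives 11 mismatches out of 34 aligned sites, so the Hamming distance is 11.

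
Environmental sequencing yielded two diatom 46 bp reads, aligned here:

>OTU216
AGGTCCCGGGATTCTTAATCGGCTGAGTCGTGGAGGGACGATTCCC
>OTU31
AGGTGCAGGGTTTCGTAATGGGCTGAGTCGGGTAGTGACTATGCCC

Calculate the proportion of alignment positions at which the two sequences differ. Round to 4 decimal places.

Differing sites — 5:C/G; 7:C/A; 11:A/T; 15:T/G; 20:C/G; 31:T/G; 33:G/T; 36:G/T; 40:G/T; 43:T/G.
There are 10 differences over 46 sites, so p = 10/46 = 0.2174.

0.2174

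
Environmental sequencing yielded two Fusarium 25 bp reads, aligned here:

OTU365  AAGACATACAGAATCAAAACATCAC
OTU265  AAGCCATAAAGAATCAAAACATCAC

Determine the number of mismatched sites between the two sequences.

2

Mismatches occur at site 4 (A→C), site 9 (C→A).
That gives 2 mismatches out of 25 aligned sites, so the Hamming distance is 2.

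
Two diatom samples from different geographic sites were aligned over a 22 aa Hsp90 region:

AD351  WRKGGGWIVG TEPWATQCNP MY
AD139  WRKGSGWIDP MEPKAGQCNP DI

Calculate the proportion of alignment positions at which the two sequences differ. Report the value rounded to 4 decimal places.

0.3636

Mismatches occur at site 5 (G→S), site 9 (V→D), site 10 (G→P), site 11 (T→M), site 14 (W→K), site 16 (T→G), site 21 (M→D), site 22 (Y→I).
There are 8 differences over 22 sites, so p = 8/22 = 0.3636.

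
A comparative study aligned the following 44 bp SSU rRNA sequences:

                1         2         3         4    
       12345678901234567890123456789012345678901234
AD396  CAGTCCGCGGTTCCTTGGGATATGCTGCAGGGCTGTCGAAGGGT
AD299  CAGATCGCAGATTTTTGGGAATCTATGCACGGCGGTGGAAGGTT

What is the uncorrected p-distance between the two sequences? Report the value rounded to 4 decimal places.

0.3409

The sequences differ at positions 4 (T/A), 5 (C/T), 9 (G/A), 11 (T/A), 13 (C/T), 14 (C/T), 21 (T/A), 22 (A/T), 23 (T/C), 24 (G/T), 25 (C/A), 30 (G/C), 34 (T/G), 37 (C/G), 43 (G/T).
There are 15 differences over 44 sites, so p = 15/44 = 0.3409.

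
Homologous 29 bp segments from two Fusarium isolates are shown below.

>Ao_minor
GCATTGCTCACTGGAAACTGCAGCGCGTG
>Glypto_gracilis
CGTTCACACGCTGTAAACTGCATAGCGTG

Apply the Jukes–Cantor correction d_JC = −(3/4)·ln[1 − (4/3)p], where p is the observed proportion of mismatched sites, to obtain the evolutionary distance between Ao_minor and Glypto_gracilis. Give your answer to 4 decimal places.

Differing sites — 1:G/C; 2:C/G; 3:A/T; 5:T/C; 6:G/A; 8:T/A; 10:A/G; 14:G/T; 23:G/T; 24:C/A.
p = 10/29 = 0.344828.
d = −0.75 · ln(1 − (4/3)·0.344828) = −0.75 · ln(0.540229) = −0.75 · (-0.615762) = 0.4618.

0.4618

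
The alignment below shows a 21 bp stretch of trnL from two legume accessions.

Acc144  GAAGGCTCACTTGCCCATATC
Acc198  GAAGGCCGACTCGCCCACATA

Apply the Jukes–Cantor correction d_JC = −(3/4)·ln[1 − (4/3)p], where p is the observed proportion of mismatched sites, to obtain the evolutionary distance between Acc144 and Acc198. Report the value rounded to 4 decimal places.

The sequences differ at positions 7 (T/C), 8 (C/G), 12 (T/C), 18 (T/C), 21 (C/A).
p = 5/21 = 0.238095.
d = −0.75 · ln(1 − (4/3)·0.238095) = −0.75 · ln(0.682540) = −0.75 · (-0.381934) = 0.2865.

0.2865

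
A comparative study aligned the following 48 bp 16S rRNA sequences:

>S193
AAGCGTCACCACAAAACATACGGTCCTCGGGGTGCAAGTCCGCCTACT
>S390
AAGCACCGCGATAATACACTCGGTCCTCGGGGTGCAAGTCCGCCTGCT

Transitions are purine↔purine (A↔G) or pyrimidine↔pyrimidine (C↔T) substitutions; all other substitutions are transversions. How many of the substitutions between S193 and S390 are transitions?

The sequences differ at positions 5 (G/A, transition), 6 (T/C, transition), 8 (A/G, transition), 10 (C/G, transversion), 12 (C/T, transition), 15 (A/T, transversion), 19 (T/C, transition), 20 (A/T, transversion), 46 (A/G, transition).
Of the 9 differences, 6 transitions and 3 transversions, so the answer is 6.

6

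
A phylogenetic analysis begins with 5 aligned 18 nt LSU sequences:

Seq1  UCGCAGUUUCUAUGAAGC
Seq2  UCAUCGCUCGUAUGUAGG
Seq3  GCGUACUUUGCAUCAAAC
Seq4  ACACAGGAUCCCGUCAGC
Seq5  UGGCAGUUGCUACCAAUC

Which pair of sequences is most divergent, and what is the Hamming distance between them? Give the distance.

13

Pairwise Hamming distances:
  Seq1 vs Seq2: 8
  Seq1 vs Seq3: 7
  Seq1 vs Seq4: 9
  Seq1 vs Seq5: 5
  Seq2 vs Seq3: 11
  Seq2 vs Seq4: 13
  Seq2 vs Seq5: 12
  Seq3 vs Seq4: 12
  Seq3 vs Seq5: 9
  Seq4 vs Seq5: 12
The largest is 13, between Seq2 and Seq4.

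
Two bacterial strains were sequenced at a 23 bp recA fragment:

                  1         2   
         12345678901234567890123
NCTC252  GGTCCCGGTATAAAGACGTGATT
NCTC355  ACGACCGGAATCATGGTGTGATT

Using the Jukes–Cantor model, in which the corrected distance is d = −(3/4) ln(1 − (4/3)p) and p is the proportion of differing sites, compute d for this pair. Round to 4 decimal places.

The sequences differ at positions 1 (G/A), 2 (G/C), 3 (T/G), 4 (C/A), 9 (T/A), 12 (A/C), 14 (A/T), 16 (A/G), 17 (C/T).
p = 9/23 = 0.391304.
d = −0.75 · ln(1 − (4/3)·0.391304) = −0.75 · ln(0.478261) = −0.75 · (-0.737599) = 0.5532.

0.5532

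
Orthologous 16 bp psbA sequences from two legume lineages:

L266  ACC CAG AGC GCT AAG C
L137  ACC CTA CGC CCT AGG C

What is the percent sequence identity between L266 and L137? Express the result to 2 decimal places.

Differing sites — 5:A/T; 6:G/A; 7:A/C; 10:G/C; 14:A/G.
11 of the 16 sites match, so the percent identity is 11/16 × 100 = 68.75%.

68.75%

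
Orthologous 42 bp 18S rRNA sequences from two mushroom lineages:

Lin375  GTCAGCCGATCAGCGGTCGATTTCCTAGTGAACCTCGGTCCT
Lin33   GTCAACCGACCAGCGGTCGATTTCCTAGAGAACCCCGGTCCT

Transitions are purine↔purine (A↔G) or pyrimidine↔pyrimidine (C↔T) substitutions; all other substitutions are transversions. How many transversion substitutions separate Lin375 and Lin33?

The sequences differ at positions 5 (G/A, transition), 10 (T/C, transition), 29 (T/A, transversion), 35 (T/C, transition).
Of the 4 differences, 3 transitions and 1 transversion, so the answer is 1.

1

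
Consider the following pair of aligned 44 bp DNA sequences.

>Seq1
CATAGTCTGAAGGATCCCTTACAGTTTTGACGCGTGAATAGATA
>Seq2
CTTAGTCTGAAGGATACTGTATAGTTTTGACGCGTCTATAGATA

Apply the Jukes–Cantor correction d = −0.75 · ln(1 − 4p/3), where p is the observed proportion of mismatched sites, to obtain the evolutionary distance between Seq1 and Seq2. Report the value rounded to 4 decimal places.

0.1788

Differing sites — 2:A/T; 16:C/A; 18:C/T; 19:T/G; 22:C/T; 36:G/C; 37:A/T.
p = 7/44 = 0.159091.
d = −0.75 · ln(1 − (4/3)·0.159091) = −0.75 · ln(0.787879) = −0.75 · (-0.238411) = 0.1788.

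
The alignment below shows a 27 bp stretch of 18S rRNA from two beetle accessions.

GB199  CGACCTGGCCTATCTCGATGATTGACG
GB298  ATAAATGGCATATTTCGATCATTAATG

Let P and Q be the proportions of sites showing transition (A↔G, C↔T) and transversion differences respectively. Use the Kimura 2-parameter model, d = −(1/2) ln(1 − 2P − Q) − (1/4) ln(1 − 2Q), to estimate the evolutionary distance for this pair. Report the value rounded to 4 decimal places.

The sequences differ at positions 1 (C/A, transversion), 2 (G/T, transversion), 4 (C/A, transversion), 5 (C/A, transversion), 10 (C/A, transversion), 14 (C/T, transition), 20 (G/C, transversion), 24 (G/A, transition), 26 (C/T, transition).
Of the 9 differences, 3 transitions and 6 transversions over 27 sites: P = 3/27 = 0.111111, Q = 6/27 = 0.222222.
d = −0.5·ln(0.555556) − 0.25·ln(0.555556) = −0.5·(-0.587786) − 0.25·(-0.587786) = 0.4408.

0.4408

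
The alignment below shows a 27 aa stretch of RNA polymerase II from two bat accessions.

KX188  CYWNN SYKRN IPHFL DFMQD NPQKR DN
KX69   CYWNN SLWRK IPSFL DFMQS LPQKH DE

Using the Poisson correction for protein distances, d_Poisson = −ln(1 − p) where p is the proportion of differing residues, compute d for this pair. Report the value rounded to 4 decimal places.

0.3514

Mismatches occur at site 7 (Y↔L), site 8 (K↔W), site 10 (N↔K), site 13 (H↔S), site 20 (D↔S), site 21 (N↔L), site 25 (R↔H), site 27 (N↔E).
p = 8/27 = 0.296296.
d = −ln(1 − 0.296296) = −ln(0.703704) = 0.3514.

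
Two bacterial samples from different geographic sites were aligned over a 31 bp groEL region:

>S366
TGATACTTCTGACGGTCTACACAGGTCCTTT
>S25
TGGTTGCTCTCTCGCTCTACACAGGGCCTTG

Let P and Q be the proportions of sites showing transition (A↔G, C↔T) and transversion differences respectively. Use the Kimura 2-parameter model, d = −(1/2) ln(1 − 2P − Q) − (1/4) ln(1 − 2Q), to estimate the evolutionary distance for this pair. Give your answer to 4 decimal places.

0.3693

Mismatches occur at site 3 (A/G, transition), site 5 (A/T, transversion), site 6 (C/G, transversion), site 7 (T/C, transition), site 11 (G/C, transversion), site 12 (A/T, transversion), site 15 (G/C, transversion), site 26 (T/G, transversion), site 31 (T/G, transversion).
Of the 9 differences, 2 transitions and 7 transversions over 31 sites: P = 2/31 = 0.064516, Q = 7/31 = 0.225806.
d = −0.5·ln(0.645162) − 0.25·ln(0.548388) = −0.5·(-0.438254) − 0.25·(-0.600772) = 0.3693.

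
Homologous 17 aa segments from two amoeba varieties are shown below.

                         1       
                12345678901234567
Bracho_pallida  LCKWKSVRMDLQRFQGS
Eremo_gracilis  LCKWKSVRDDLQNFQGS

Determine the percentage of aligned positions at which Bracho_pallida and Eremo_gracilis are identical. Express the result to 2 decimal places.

The sequences differ at positions 9 (M/D), 13 (R/N).
15 of the 17 sites match, so the percent identity is 15/17 × 100 = 88.24%.

88.24%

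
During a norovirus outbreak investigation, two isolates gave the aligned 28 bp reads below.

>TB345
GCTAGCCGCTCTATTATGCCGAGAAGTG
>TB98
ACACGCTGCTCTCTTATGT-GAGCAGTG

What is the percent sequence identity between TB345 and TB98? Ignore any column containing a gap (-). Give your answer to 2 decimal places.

Excluding the 1 gap column leaves 27 comparable sites.
Differing sites — 1:G/A; 3:T/A; 4:A/C; 7:C/T; 13:A/C; 19:C/T; 24:A/C.
20 of the 27 comparable sites match, so the percent identity is 20/27 × 100 = 74.07%.

74.07%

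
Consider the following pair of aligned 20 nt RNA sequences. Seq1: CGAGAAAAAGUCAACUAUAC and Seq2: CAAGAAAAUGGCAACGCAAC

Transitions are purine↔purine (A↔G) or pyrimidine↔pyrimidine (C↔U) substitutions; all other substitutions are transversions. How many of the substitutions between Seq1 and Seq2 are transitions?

The sequences differ at positions 2 (G/A, transition), 9 (A/U, transversion), 11 (U/G, transversion), 16 (U/G, transversion), 17 (A/C, transversion), 18 (U/A, transversion).
Of the 6 differences, 1 transition and 5 transversions, so the answer is 1.

1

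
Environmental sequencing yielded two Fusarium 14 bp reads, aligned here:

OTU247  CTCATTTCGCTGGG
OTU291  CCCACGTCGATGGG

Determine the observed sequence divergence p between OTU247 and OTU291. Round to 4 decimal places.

The sequences differ at positions 2 (T/C), 5 (T/C), 6 (T/G), 10 (C/A).
There are 4 differences over 14 sites, so p = 4/14 = 0.2857.

0.2857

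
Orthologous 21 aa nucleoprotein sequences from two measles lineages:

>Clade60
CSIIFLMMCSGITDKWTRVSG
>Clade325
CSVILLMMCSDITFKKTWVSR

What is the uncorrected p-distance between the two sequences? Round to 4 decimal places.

Mismatches occur at site 3 (I/V), site 5 (F/L), site 11 (G/D), site 14 (D/F), site 16 (W/K), site 18 (R/W), site 21 (G/R).
There are 7 differences over 21 sites, so p = 7/21 = 0.3333.

0.3333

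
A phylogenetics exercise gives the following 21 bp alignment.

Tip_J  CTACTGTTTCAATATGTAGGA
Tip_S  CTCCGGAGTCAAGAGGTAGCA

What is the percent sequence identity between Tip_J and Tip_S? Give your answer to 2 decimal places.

66.67%

The sequences differ at positions 3 (A/C), 5 (T/G), 7 (T/A), 8 (T/G), 13 (T/G), 15 (T/G), 20 (G/C).
14 of the 21 sites match, so the percent identity is 14/21 × 100 = 66.67%.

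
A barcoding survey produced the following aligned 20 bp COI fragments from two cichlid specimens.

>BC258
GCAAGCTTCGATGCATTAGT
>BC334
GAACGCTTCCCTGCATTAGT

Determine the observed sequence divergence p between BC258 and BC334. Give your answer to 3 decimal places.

0.200

Differing sites — 2:C/A; 4:A/C; 10:G/C; 11:A/C.
There are 4 differences over 20 sites, so p = 4/20 = 0.200.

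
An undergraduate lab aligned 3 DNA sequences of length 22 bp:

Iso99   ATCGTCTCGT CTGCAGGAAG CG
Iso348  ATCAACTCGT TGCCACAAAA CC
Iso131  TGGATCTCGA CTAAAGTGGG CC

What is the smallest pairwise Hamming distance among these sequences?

Pairwise Hamming distances:
  Iso99 vs Iso348: 9
  Iso99 vs Iso131: 11
  Iso348 vs Iso131: 14
The smallest is 9, between Iso99 and Iso348.

9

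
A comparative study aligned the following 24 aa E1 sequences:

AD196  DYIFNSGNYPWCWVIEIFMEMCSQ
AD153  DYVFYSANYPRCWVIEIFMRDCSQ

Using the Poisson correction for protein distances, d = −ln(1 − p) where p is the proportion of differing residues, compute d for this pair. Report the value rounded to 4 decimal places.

Differing sites — 3:I/V; 5:N/Y; 7:G/A; 11:W/R; 20:E/R; 21:M/D.
p = 6/24 = 0.250000.
d = −ln(1 − 0.250000) = −ln(0.750000) = 0.2877.

0.2877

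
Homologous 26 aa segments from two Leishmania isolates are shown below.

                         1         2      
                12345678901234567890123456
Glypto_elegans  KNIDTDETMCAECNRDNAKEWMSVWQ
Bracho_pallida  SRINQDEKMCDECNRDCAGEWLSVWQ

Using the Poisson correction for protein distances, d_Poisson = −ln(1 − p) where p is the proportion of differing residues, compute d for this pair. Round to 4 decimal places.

0.4249

Differing sites — 1:K/S; 2:N/R; 4:D/N; 5:T/Q; 8:T/K; 11:A/D; 17:N/C; 19:K/G; 22:M/L.
p = 9/26 = 0.346154.
d = −ln(1 − 0.346154) = −ln(0.653846) = 0.4249.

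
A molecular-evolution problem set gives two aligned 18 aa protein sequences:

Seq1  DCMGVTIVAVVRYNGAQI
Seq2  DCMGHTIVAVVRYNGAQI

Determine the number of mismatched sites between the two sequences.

A single mismatch occurs at site 5 (V/H).
That gives 1 mismatch out of 18 aligned sites, so the Hamming distance is 1.

1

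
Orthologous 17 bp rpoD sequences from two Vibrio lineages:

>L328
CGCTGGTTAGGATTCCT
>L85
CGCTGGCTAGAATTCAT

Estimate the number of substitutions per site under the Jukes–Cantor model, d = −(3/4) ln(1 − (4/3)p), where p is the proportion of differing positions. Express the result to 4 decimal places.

0.2012

The sequences differ at positions 7 (T/C), 11 (G/A), 16 (C/A).
p = 3/17 = 0.176471.
d = −0.75 · ln(1 − (4/3)·0.176471) = −0.75 · ln(0.764705) = −0.75 · (-0.268265) = 0.2012.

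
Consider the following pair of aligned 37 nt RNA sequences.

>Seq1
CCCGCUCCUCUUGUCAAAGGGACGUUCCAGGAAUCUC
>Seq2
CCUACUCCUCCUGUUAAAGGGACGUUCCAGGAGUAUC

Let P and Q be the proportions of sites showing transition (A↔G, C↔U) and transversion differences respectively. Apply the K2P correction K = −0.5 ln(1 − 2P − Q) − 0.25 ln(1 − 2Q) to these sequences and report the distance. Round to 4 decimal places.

The sequences differ at positions 3 (C/U, transition), 4 (G/A, transition), 11 (U/C, transition), 15 (C/U, transition), 33 (A/G, transition), 35 (C/A, transversion).
Of the 6 differences, 5 transitions and 1 transversion over 37 sites: P = 5/37 = 0.135135, Q = 1/37 = 0.027027.
d = −0.5·ln(0.702703) − 0.25·ln(0.945946) = −0.5·(-0.352821) − 0.25·(-0.055570) = 0.1903.

0.1903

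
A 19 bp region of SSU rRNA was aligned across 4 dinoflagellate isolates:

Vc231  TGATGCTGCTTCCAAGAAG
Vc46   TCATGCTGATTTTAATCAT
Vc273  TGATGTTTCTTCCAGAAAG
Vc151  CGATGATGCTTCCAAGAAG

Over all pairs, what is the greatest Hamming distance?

10

Pairwise Hamming distances:
  Vc231 vs Vc46: 7
  Vc231 vs Vc273: 4
  Vc231 vs Vc151: 2
  Vc46 vs Vc273: 10
  Vc46 vs Vc151: 9
  Vc273 vs Vc151: 5
The largest is 10, between Vc46 and Vc273.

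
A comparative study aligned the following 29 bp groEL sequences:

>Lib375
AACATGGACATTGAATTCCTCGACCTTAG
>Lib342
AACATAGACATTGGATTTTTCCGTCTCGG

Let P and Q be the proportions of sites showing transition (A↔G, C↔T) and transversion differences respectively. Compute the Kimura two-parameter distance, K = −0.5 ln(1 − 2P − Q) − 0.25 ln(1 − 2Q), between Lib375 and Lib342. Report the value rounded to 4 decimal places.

Differing sites — 6:G/A (Ti); 14:A/G (Ti); 18:C/T (Ti); 19:C/T (Ti); 22:G/C (Tv); 23:A/G (Ti); 24:C/T (Ti); 27:T/C (Ti); 28:A/G (Ti).
Of the 9 differences, 8 transitions and 1 transversion over 29 sites: P = 8/29 = 0.275862, Q = 1/29 = 0.034483.
d = −0.5·ln(0.413793) − 0.25·ln(0.931034) = −0.5·(-0.882389) − 0.25·(-0.071459) = 0.4591.

0.4591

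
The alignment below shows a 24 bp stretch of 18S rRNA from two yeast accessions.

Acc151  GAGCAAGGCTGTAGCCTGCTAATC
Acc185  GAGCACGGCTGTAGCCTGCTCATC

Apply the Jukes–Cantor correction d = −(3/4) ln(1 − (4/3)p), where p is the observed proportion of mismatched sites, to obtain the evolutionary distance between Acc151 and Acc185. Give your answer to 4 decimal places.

0.0883

Differing sites — 6:A/C; 21:A/C.
p = 2/24 = 0.083333.
d = −0.75 · ln(1 − (4/3)·0.083333) = −0.75 · ln(0.888889) = −0.75 · (-0.117783) = 0.0883.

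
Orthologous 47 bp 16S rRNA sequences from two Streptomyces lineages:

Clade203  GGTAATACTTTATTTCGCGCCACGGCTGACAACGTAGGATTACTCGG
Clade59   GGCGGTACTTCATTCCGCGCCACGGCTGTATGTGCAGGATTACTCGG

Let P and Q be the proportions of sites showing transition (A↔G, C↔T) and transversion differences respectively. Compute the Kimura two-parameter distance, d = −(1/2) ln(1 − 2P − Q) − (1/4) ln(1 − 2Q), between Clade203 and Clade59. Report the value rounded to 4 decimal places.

0.2931

The sequences differ at positions 3 (T/C, transition), 4 (A/G, transition), 5 (A/G, transition), 11 (T/C, transition), 15 (T/C, transition), 29 (A/T, transversion), 30 (C/A, transversion), 31 (A/T, transversion), 32 (A/G, transition), 33 (C/T, transition), 35 (T/C, transition).
Of the 11 differences, 8 transitions and 3 transversions over 47 sites: P = 8/47 = 0.170213, Q = 3/47 = 0.063830.
d = −0.5·ln(0.595744) − 0.25·ln(0.872340) = −0.5·(-0.517944) − 0.25·(-0.136576) = 0.2931.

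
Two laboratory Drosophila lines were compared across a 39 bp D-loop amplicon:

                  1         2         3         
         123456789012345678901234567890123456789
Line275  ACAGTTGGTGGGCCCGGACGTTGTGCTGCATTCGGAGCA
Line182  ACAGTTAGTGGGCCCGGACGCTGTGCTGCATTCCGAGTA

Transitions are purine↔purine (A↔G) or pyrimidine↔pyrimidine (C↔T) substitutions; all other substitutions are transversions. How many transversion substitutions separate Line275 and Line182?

1

The sequences differ at positions 7 (G/A, transition), 21 (T/C, transition), 34 (G/C, transversion), 38 (C/T, transition).
Of the 4 differences, 3 transitions and 1 transversion, so the answer is 1.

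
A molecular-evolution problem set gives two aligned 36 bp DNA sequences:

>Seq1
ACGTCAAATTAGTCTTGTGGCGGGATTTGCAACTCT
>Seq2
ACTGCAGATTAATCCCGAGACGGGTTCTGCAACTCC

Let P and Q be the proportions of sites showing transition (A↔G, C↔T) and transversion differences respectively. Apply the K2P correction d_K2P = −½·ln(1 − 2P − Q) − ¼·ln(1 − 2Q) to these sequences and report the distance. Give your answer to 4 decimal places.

The sequences differ at positions 3 (G/T, transversion), 4 (T/G, transversion), 7 (A/G, transition), 12 (G/A, transition), 15 (T/C, transition), 16 (T/C, transition), 18 (T/A, transversion), 20 (G/A, transition), 25 (A/T, transversion), 27 (T/C, transition), 36 (T/C, transition).
Of the 11 differences, 7 transitions and 4 transversions over 36 sites: P = 7/36 = 0.194444, Q = 4/36 = 0.111111.
d = −0.5·ln(0.500001) − 0.25·ln(0.777778) = −0.5·(-0.693145) − 0.25·(-0.251314) = 0.4094.

0.4094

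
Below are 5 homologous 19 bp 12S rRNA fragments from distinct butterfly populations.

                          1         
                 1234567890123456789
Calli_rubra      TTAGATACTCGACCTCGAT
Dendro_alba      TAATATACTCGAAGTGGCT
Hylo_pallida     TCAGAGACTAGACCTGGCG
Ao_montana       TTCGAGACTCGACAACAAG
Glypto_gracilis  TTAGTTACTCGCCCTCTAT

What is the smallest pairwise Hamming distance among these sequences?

3

Pairwise Hamming distances:
  Calli_rubra vs Dendro_alba: 6
  Calli_rubra vs Hylo_pallida: 6
  Calli_rubra vs Ao_montana: 6
  Calli_rubra vs Glypto_gracilis: 3
  Dendro_alba vs Hylo_pallida: 7
  Dendro_alba vs Ao_montana: 11
  Dendro_alba vs Glypto_gracilis: 9
  Hylo_pallida vs Ao_montana: 8
  Hylo_pallida vs Glypto_gracilis: 9
  Ao_montana vs Glypto_gracilis: 8
The smallest is 3, between Calli_rubra and Glypto_gracilis.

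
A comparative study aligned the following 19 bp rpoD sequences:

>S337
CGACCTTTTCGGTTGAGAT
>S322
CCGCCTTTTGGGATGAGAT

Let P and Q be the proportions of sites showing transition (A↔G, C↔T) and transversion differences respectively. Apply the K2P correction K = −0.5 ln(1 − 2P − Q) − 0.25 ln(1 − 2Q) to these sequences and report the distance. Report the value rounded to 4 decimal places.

Differing sites — 2:G/C (Tv); 3:A/G (Ti); 10:C/G (Tv); 13:T/A (Tv).
Of the 4 differences, 1 transition and 3 transversions over 19 sites: P = 1/19 = 0.052632, Q = 3/19 = 0.157895.
d = −0.5·ln(0.736841) − 0.25·ln(0.684210) = −0.5·(-0.305383) − 0.25·(-0.379490) = 0.2476.

0.2476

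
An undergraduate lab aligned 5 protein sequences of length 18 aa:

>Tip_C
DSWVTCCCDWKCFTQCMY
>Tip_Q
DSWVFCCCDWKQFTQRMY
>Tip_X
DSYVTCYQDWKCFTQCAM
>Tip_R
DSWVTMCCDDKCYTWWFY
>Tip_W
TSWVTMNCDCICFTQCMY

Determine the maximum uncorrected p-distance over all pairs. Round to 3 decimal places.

Pairwise Hamming distances:
  Tip_C vs Tip_Q: 3
  Tip_C vs Tip_X: 5
  Tip_C vs Tip_R: 6
  Tip_C vs Tip_W: 5
  Tip_Q vs Tip_X: 8
  Tip_Q vs Tip_R: 8
  Tip_Q vs Tip_W: 8
  Tip_X vs Tip_R: 10
  Tip_X vs Tip_W: 9
  Tip_R vs Tip_W: 8
The largest is 10 mismatches, between Tip_X and Tip_R; p = 10/18 = 0.556.

0.556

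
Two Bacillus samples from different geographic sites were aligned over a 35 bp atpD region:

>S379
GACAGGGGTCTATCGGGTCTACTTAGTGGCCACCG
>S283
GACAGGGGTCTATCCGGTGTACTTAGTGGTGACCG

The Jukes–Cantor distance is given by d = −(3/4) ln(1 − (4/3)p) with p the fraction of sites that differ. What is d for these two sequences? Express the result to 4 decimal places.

Differing sites — 15:G/C; 19:C/G; 30:C/T; 31:C/G.
p = 4/35 = 0.114286.
d = −0.75 · ln(1 − (4/3)·0.114286) = −0.75 · ln(0.847619) = −0.75 · (-0.165324) = 0.1240.

0.1240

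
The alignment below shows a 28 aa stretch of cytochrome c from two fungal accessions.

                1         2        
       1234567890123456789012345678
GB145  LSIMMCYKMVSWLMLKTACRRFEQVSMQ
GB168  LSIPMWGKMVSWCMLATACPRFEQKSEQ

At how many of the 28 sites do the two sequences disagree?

8

The sequences differ at positions 4 (M/P), 6 (C/W), 7 (Y/G), 13 (L/C), 16 (K/A), 20 (R/P), 25 (V/K), 27 (M/E).
That gives 8 mismatches out of 28 aligned sites, so the Hamming distance is 8.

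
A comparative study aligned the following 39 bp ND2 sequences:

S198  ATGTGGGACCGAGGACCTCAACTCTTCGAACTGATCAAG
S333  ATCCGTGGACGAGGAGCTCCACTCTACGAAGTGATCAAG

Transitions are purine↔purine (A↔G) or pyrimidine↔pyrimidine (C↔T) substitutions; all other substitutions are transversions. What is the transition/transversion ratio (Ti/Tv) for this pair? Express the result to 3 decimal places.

Differing sites — 3:G/C (Tv); 4:T/C (Ti); 6:G/T (Tv); 8:A/G (Ti); 9:C/A (Tv); 16:C/G (Tv); 20:A/C (Tv); 26:T/A (Tv); 31:C/G (Tv).
Of the 9 differences, 2 transitions and 7 transversions, so Ti/Tv = 2/7 = 0.286.

0.286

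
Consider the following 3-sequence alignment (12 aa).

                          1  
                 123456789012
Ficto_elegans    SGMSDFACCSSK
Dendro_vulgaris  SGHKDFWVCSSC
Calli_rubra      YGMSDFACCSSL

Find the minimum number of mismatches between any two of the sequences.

2

Pairwise Hamming distances:
  Ficto_elegans vs Dendro_vulgaris: 5
  Ficto_elegans vs Calli_rubra: 2
  Dendro_vulgaris vs Calli_rubra: 6
The smallest is 2, between Ficto_elegans and Calli_rubra.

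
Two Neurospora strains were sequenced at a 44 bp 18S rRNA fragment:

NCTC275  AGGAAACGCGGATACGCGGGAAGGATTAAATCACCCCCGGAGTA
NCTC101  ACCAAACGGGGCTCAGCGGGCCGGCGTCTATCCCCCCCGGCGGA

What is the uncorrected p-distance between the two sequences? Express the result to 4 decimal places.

Differing sites — 2:G/C; 3:G/C; 9:C/G; 12:A/C; 14:A/C; 15:C/A; 21:A/C; 22:A/C; 25:A/C; 26:T/G; 28:A/C; 29:A/T; 33:A/C; 41:A/C; 43:T/G.
There are 15 differences over 44 sites, so p = 15/44 = 0.3409.

0.3409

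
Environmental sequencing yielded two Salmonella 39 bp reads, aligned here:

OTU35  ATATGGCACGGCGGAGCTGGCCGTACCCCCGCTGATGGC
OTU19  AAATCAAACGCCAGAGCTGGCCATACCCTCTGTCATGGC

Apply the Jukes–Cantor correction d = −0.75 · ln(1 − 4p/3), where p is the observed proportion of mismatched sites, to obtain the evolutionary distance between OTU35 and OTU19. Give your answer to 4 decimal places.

Differing sites — 2:T/A; 5:G/C; 6:G/A; 7:C/A; 11:G/C; 13:G/A; 23:G/A; 29:C/T; 31:G/T; 32:C/G; 34:G/C.
p = 11/39 = 0.282051.
d = −0.75 · ln(1 − (4/3)·0.282051) = −0.75 · ln(0.623932) = −0.75 · (-0.471714) = 0.3538.

0.3538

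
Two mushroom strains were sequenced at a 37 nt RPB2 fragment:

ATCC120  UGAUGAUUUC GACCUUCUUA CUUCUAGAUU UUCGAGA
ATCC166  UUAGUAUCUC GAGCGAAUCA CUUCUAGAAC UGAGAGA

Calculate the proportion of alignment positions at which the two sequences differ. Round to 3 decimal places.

Differing sites — 2:G/U; 4:U/G; 5:G/U; 8:U/C; 13:C/G; 15:U/G; 16:U/A; 17:C/A; 19:U/C; 29:U/A; 30:U/C; 32:U/G; 33:C/A.
There are 13 differences over 37 sites, so p = 13/37 = 0.351.

0.351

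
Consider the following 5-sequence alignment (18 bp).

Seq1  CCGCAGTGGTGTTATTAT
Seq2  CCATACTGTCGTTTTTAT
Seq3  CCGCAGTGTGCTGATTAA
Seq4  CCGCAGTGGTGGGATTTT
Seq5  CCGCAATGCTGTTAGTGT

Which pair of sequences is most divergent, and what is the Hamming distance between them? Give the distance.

9

Pairwise Hamming distances:
  Seq1 vs Seq2: 6
  Seq1 vs Seq3: 5
  Seq1 vs Seq4: 3
  Seq1 vs Seq5: 4
  Seq2 vs Seq3: 8
  Seq2 vs Seq4: 9
  Seq2 vs Seq5: 8
  Seq3 vs Seq4: 6
  Seq3 vs Seq5: 8
  Seq4 vs Seq5: 6
The largest is 9, between Seq2 and Seq4.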